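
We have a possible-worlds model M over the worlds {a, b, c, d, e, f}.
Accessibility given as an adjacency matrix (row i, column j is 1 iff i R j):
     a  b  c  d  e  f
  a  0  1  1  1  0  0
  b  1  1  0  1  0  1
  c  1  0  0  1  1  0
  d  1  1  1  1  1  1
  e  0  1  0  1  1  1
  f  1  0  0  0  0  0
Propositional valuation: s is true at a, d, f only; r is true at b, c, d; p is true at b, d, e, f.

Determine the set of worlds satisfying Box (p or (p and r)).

e

Let φ = Box (p or (p and r)). Evaluate φ at each world:
  a (successors {b, c, d}): φ is false.
  b (successors {a, b, d, f}): φ is false.
  c (successors {a, d, e}): φ is false.
  d (successors {a, b, c, d, e, f}): φ is false.
  e (successors {b, d, e, f}): φ is true.
  f (successors {a}): φ is false.
For instance, at c:
  At c: Box (p or (p and r)) requires p or (p and r) at every successor {a, d, e}.
    p or (p and r) fails at a, so Box (p or (p and r)) is false at c.
Satisfying worlds: {e}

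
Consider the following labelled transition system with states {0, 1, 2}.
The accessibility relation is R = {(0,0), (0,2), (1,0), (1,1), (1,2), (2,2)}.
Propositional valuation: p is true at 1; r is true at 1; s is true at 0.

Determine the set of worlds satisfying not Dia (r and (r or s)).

Let φ = not Dia (r and (r or s)). Evaluate φ at each world:
  0 (successors {0, 2}): φ is true.
  1 (successors {0, 1, 2}): φ is false.
  2 (successors {2}): φ is true.
For instance, at 2:
  At 2: Dia (r and (r or s)) is false, so not Dia (r and (r or s)) is true.
    At 2: Dia (r and (r or s)) requires r and (r or s) at some successor in {2}.
      At 2: r and (r or s) is false.
    So Dia (r and (r or s)) is false at 2.
Satisfying worlds: {0, 2}

0, 2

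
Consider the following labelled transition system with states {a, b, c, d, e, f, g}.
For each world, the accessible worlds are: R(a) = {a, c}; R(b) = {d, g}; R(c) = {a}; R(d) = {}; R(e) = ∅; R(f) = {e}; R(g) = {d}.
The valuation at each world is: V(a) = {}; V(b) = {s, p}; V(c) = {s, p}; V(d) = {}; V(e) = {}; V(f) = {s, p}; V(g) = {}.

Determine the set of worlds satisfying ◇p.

a

Let φ = ◇p. Evaluate φ at each world:
  a (successors {a, c}): φ is true.
  b (successors {d, g}): φ is false.
  c (successors {a}): φ is false.
  d (successors ∅): φ is false.
  e (successors ∅): φ is false.
  f (successors {e}): φ is false.
  g (successors {d}): φ is false.
For instance, at g:
  At g: ◇p requires p at some successor in {d}.
    At d: p is false.
  So ◇p is false at g.
Satisfying worlds: {a}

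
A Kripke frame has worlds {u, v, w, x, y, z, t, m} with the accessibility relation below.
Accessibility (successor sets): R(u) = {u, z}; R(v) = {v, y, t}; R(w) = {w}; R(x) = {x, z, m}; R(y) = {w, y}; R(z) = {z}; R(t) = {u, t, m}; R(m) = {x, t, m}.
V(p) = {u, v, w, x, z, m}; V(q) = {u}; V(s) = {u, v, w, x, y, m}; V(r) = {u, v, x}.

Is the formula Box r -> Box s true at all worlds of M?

Yes

Recall that Box ψ holds at a world iff ψ holds at every accessible world, and Dia ψ holds iff ψ holds at some accessible world.
Let φ = Box r -> Box s. Evaluate φ at each world:
  u (successors {u, z}): φ is true.
  v (successors {v, y, t}): φ is true.
  w (successors {w}): φ is true.
  x (successors {x, z, m}): φ is true.
  y (successors {w, y}): φ is true.
  z (successors {z}): φ is true.
  t (successors {u, t, m}): φ is true.
  m (successors {x, t, m}): φ is true.
For instance, at u:
  At u: Box r is false, Box s is false, so Box r -> Box s is true.
    At u: Box r requires r at every successor {u, z}.
      r fails at z, so Box r is false at u.
    At u: Box s requires s at every successor {u, z}.
      s fails at z, so Box s is false at u.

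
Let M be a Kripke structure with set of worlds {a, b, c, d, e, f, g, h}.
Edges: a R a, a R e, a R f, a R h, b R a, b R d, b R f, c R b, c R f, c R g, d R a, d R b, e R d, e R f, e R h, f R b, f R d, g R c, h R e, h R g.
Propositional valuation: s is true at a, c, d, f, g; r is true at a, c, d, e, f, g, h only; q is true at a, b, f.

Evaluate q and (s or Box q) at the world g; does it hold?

At g: q is false, s or Box q is true, so q and (s or Box q) is false.
  At g: s is true, Box q is false, so s or Box q is true.
    At g: Box q requires q at every successor {c}.
      q fails at c, so Box q is false at g.

No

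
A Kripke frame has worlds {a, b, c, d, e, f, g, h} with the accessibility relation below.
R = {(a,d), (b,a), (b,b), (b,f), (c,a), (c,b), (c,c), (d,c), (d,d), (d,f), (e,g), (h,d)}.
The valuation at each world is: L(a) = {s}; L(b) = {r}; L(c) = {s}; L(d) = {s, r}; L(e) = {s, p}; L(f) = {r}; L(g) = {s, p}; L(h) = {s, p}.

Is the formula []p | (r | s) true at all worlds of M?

Let φ = []p | (r | s). Evaluate φ at each world:
  a (successors {d}): φ is true.
  b (successors {a, b, f}): φ is true.
  c (successors {a, b, c}): φ is true.
  d (successors {c, d, f}): φ is true.
  e (successors {g}): φ is true.
  f (successors ∅): φ is true.
  g (successors ∅): φ is true.
  h (successors {d}): φ is true.
For instance, at c:
  At c: []p is false, r | s is true, so []p | (r | s) is true.
    At c: []p requires p at every successor {a, b, c}.
      p fails at a, so []p is false at c.

Yes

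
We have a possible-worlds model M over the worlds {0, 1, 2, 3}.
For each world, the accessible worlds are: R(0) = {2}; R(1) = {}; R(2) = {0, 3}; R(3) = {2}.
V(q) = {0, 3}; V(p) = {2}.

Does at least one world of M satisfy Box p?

Let φ = Box p. Evaluate φ at each world:
  0 (successors {2}): φ is true.
  1 (successors ∅): φ is true.
  2 (successors {0, 3}): φ is false.
  3 (successors {2}): φ is true.
Detail at 0 (witness):
  At 0: Box p requires p at every successor {2}.
    At 2: p is true.
  So Box p is true at 0.

Yes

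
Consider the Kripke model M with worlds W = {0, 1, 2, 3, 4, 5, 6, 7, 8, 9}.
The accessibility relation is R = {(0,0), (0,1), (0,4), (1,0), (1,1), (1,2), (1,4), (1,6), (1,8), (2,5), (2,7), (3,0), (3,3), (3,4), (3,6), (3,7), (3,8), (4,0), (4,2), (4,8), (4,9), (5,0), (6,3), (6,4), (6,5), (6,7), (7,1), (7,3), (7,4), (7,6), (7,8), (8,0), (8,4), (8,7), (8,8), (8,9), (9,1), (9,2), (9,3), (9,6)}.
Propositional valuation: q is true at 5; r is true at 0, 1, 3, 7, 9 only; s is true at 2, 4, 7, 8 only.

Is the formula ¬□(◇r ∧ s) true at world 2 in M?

Recall that □ψ holds at a world iff ψ holds at every accessible world, and ◇ψ holds iff ψ holds at some accessible world.
At 2: □(◇r ∧ s) is false, so ¬□(◇r ∧ s) is true.
  At 2: □(◇r ∧ s) requires ◇r ∧ s at every successor {5, 7}.
    ◇r ∧ s fails at 5, so □(◇r ∧ s) is false at 2.
      At 5: ◇r is true, s is false, so ◇r ∧ s is false.

Yes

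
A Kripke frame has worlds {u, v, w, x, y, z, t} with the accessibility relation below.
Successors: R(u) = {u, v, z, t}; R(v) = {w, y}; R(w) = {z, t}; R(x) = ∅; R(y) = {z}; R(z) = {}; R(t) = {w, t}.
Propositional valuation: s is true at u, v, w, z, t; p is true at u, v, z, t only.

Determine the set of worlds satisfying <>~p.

v, t

Let φ = <>~p. Evaluate φ at each world:
  u (successors {u, v, z, t}): φ is false.
  v (successors {w, y}): φ is true.
  w (successors {z, t}): φ is false.
  x (successors ∅): φ is false.
  y (successors {z}): φ is false.
  z (successors ∅): φ is false.
  t (successors {w, t}): φ is true.
For instance, at t:
  At t: <>~p requires ~p at some successor in {w, t}.
    ~p holds at w, so <>~p is true at t.
Satisfying worlds: {v, t}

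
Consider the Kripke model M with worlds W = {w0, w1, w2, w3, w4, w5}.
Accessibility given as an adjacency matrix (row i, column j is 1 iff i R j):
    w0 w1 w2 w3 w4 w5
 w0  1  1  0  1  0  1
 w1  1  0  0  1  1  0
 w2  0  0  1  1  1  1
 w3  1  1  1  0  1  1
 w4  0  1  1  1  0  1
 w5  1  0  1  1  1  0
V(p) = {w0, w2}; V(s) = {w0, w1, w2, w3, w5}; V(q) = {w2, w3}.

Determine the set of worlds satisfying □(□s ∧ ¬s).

Let φ = □(□s ∧ ¬s). Evaluate φ at each world:
  w0 (successors {w0, w1, w3, w5}): φ is false.
  w1 (successors {w0, w3, w4}): φ is false.
  w2 (successors {w2, w3, w4, w5}): φ is false.
  w3 (successors {w0, w1, w2, w4, w5}): φ is false.
  w4 (successors {w1, w2, w3, w5}): φ is false.
  w5 (successors {w0, w2, w3, w4}): φ is false.
For instance, at w5:
  At w5: □(□s ∧ ¬s) requires □s ∧ ¬s at every successor {w0, w2, w3, w4}.
    □s ∧ ¬s fails at w0, so □(□s ∧ ¬s) is false at w5.
      At w0: □s is true, ¬s is false, so □s ∧ ¬s is false.
Satisfying worlds: none.

none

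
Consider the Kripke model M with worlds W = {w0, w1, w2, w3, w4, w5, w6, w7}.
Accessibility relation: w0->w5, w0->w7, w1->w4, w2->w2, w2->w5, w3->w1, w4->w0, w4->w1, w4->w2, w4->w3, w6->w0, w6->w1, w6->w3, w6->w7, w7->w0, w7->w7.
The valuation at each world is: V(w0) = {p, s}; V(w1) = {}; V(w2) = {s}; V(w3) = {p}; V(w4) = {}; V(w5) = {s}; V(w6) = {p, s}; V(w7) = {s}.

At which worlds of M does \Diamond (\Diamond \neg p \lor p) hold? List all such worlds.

Let φ = \Diamond (\Diamond \neg p \lor p). Evaluate φ at each world:
  w0 (successors {w5, w7}): φ is true.
  w1 (successors {w4}): φ is true.
  w2 (successors {w2, w5}): φ is true.
  w3 (successors {w1}): φ is true.
  w4 (successors {w0, w1, w2, w3}): φ is true.
  w5 (successors ∅): φ is false.
  w6 (successors {w0, w1, w3, w7}): φ is true.
  w7 (successors {w0, w7}): φ is true.
For instance, at w3:
  At w3: \Diamond (\Diamond \neg p \lor p) requires \Diamond \neg p \lor p at some successor in {w1}.
    \Diamond \neg p \lor p holds at w1, so \Diamond (\Diamond \neg p \lor p) is true at w3.
      At w1: \Diamond \neg p is true, p is false, so \Diamond \neg p \lor p is true.
Satisfying worlds: {w0, w1, w2, w3, w4, w6, w7}

w0, w1, w2, w3, w4, w6, w7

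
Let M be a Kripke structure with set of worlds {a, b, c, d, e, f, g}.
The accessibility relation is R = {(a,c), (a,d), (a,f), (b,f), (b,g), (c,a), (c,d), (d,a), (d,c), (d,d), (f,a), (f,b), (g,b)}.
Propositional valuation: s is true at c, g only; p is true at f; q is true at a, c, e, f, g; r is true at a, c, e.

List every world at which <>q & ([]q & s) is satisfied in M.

none

Recall that []ψ holds at a world iff ψ holds at every accessible world, and <>ψ holds iff ψ holds at some accessible world.
Let φ = <>q & ([]q & s). Evaluate φ at each world:
  a (successors {c, d, f}): φ is false.
  b (successors {f, g}): φ is false.
  c (successors {a, d}): φ is false.
  d (successors {a, c, d}): φ is false.
  e (successors ∅): φ is false.
  f (successors {a, b}): φ is false.
  g (successors {b}): φ is false.
For instance, at c:
  At c: <>q is true, []q & s is false, so <>q & ([]q & s) is false.
    At c: <>q requires q at some successor in {a, d}.
      q holds at a, so <>q is true at c.
    At c: []q is false, s is true, so []q & s is false.
      At c: []q requires q at every successor {a, d}.
        q fails at d, so []q is false at c.
Satisfying worlds: none.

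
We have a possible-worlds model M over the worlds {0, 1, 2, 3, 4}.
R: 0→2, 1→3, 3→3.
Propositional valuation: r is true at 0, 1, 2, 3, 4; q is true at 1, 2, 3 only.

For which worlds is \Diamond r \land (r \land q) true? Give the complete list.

Let φ = \Diamond r \land (r \land q). Evaluate φ at each world:
  0 (successors {2}): φ is false.
  1 (successors {3}): φ is true.
  2 (successors ∅): φ is false.
  3 (successors {3}): φ is true.
  4 (successors ∅): φ is false.
For instance, at 1:
  At 1: \Diamond r is true, r \land q is true, so \Diamond r \land (r \land q) is true.
    At 1: \Diamond r requires r at some successor in {3}.
      r holds at 3, so \Diamond r is true at 1.
Satisfying worlds: {1, 3}

1, 3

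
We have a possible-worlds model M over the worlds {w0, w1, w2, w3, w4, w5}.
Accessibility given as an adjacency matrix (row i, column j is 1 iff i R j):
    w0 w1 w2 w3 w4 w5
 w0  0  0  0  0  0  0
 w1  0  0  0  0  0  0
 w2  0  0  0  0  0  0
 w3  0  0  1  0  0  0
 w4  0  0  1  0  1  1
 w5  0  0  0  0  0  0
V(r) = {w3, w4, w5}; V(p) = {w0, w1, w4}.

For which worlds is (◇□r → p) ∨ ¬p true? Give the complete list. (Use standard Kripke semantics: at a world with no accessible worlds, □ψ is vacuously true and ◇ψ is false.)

Let φ = (◇□r → p) ∨ ¬p. Evaluate φ at each world:
  w0 (successors ∅): φ is true.
  w1 (successors ∅): φ is true.
  w2 (successors ∅): φ is true.
  w3 (successors {w2}): φ is true.
  w4 (successors {w2, w4, w5}): φ is true.
  w5 (successors ∅): φ is true.
For instance, at w3:
  At w3: ◇□r → p is false, ¬p is true, so (◇□r → p) ∨ ¬p is true.
    At w3: ◇□r is true, p is false, so ◇□r → p is false.
      At w3: ◇□r requires □r at some successor in {w2}.
        □r holds at w2, so ◇□r is true at w3.
Satisfying worlds: {w0, w1, w2, w3, w4, w5}

w0, w1, w2, w3, w4, w5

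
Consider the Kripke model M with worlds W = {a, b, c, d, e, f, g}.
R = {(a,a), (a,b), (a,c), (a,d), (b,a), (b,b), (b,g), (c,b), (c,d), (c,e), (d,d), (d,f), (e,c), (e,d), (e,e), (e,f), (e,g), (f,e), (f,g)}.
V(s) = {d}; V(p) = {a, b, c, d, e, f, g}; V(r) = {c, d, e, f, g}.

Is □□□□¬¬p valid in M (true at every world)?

Recall that □ψ holds at a world iff ψ holds at every accessible world, and ◇ψ holds iff ψ holds at some accessible world.
Let φ = □□□□¬¬p. Evaluate φ at each world:
  a (successors {a, b, c, d}): φ is true.
  b (successors {a, b, g}): φ is true.
  c (successors {b, d, e}): φ is true.
  d (successors {d, f}): φ is true.
  e (successors {c, d, e, f, g}): φ is true.
  f (successors {e, g}): φ is true.
  g (successors ∅): φ is true.
For instance, at b:
  At b: □□□□¬¬p requires □□□¬¬p at every successor {a, b, g}.
      At a: □□□¬¬p requires □□¬¬p at every successor {a, b, c, d}.
        At a: □□¬¬p is true.
        At b: □□¬¬p is true.
        At c: □□¬¬p is true.
        At d: □□¬¬p is true.
      So □□□¬¬p is true at a.
      At b: □□□¬¬p requires □□¬¬p at every successor {a, b, g}.
        At a: □□¬¬p is true.
        At b: □□¬¬p is true.
        At g: □□¬¬p is true.
      So □□□¬¬p is true at b.
      At g: no accessible worlds, so □□□¬¬p holds vacuously.
  So □□□□¬¬p is true at b.

Yes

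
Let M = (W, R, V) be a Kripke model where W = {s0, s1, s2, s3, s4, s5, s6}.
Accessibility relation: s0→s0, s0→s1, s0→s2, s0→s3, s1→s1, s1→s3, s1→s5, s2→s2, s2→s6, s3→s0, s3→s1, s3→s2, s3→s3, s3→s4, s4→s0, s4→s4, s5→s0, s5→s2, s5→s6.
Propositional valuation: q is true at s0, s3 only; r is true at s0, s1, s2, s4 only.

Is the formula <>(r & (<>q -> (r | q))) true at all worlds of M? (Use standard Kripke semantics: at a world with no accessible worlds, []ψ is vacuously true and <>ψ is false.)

Recall that <>ψ holds at a world iff ψ holds at some accessible world.
Let φ = <>(r & (<>q -> (r | q))). Evaluate φ at each world:
  s0 (successors {s0, s1, s2, s3}): φ is true.
  s1 (successors {s1, s3, s5}): φ is true.
  s2 (successors {s2, s6}): φ is true.
  s3 (successors {s0, s1, s2, s3, s4}): φ is true.
  s4 (successors {s0, s4}): φ is true.
  s5 (successors {s0, s2, s6}): φ is true.
  s6 (successors ∅): φ is false.
Detail at s6 (counterexample):
  At s6: no accessible worlds, so <>(r & (<>q -> (r | q))) is false.

No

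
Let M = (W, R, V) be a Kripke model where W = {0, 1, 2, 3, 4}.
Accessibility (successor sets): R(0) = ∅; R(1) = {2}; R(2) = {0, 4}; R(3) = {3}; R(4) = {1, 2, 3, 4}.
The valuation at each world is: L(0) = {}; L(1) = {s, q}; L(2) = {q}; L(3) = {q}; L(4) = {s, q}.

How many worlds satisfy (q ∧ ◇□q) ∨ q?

Let φ = (q ∧ ◇□q) ∨ q. Evaluate φ at each world:
  0 (successors ∅): φ is false.
  1 (successors {2}): φ is true.
  2 (successors {0, 4}): φ is true.
  3 (successors {3}): φ is true.
  4 (successors {1, 2, 3, 4}): φ is true.
For instance, at 2:
  At 2: q ∧ ◇□q is true, q is true, so (q ∧ ◇□q) ∨ q is true.
    At 2: q is true, ◇□q is true, so q ∧ ◇□q is true.
      At 2: ◇□q requires □q at some successor in {0, 4}.
        □q holds at 0, so ◇□q is true at 2.
Satisfying worlds: {1, 2, 3, 4}

4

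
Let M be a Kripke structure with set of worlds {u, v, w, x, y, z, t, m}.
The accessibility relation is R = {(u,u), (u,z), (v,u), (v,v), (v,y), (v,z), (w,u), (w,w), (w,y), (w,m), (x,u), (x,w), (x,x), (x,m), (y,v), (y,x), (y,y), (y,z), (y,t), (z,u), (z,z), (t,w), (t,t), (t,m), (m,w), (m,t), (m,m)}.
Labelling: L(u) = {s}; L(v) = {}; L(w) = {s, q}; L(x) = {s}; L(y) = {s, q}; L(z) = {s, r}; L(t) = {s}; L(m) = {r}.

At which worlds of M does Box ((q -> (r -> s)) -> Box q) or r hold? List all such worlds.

Let φ = Box ((q -> (r -> s)) -> Box q) or r. Evaluate φ at each world:
  u (successors {u, z}): φ is false.
  v (successors {u, v, y, z}): φ is false.
  w (successors {u, w, y, m}): φ is false.
  x (successors {u, w, x, m}): φ is false.
  y (successors {v, x, y, z, t}): φ is false.
  z (successors {u, z}): φ is true.
  t (successors {w, t, m}): φ is false.
  m (successors {w, t, m}): φ is true.
For instance, at t:
  At t: Box ((q -> (r -> s)) -> Box q) is false, r is false, so Box ((q -> (r -> s)) -> Box q) or r is false.
    At t: Box ((q -> (r -> s)) -> Box q) requires (q -> (r -> s)) -> Box q at every successor {w, t, m}.
      (q -> (r -> s)) -> Box q fails at w, so Box ((q -> (r -> s)) -> Box q) is false at t.
Satisfying worlds: {z, m}

z, m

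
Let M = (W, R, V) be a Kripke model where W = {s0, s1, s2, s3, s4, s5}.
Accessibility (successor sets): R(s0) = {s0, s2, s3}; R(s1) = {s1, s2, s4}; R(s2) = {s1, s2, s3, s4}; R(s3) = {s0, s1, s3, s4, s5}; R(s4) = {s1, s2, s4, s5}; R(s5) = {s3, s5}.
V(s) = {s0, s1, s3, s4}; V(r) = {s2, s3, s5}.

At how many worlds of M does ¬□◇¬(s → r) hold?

3

Recall that □ψ holds at a world iff ψ holds at every accessible world, and ◇ψ holds iff ψ holds at some accessible world.
Let φ = ¬□◇¬(s → r). Evaluate φ at each world:
  s0 (successors {s0, s2, s3}): φ is false.
  s1 (successors {s1, s2, s4}): φ is false.
  s2 (successors {s1, s2, s3, s4}): φ is false.
  s3 (successors {s0, s1, s3, s4, s5}): φ is true.
  s4 (successors {s1, s2, s4, s5}): φ is true.
  s5 (successors {s3, s5}): φ is true.
For instance, at s5:
  At s5: □◇¬(s → r) is false, so ¬□◇¬(s → r) is true.
    At s5: □◇¬(s → r) requires ◇¬(s → r) at every successor {s3, s5}.
      ◇¬(s → r) fails at s5, so □◇¬(s → r) is false at s5.
Satisfying worlds: {s3, s4, s5}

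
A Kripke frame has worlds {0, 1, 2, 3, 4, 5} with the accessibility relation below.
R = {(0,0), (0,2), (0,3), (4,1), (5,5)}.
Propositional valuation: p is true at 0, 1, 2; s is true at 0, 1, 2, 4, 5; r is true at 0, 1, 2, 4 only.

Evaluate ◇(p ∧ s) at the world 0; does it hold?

Yes

At 0: ◇(p ∧ s) requires p ∧ s at some successor in {0, 2, 3}.
  p ∧ s holds at 0, so ◇(p ∧ s) is true at 0.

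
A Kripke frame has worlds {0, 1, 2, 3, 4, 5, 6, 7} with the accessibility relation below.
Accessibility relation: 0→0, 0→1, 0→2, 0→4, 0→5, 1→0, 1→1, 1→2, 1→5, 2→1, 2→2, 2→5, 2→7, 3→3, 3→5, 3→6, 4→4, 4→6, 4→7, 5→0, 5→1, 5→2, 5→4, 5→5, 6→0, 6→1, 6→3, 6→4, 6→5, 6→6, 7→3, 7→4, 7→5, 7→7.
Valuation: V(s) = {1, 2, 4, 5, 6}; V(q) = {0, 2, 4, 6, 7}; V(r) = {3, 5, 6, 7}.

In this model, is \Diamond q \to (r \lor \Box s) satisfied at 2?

No

At 2: \Diamond q is true, r \lor \Box s is false, so \Diamond q \to (r \lor \Box s) is false.
  At 2: \Diamond q requires q at some successor in {1, 2, 5, 7}.
    q holds at 2, so \Diamond q is true at 2.
  At 2: r is false, \Box s is false, so r \lor \Box s is false.
    At 2: \Box s requires s at every successor {1, 2, 5, 7}.
      s fails at 7, so \Box s is false at 2.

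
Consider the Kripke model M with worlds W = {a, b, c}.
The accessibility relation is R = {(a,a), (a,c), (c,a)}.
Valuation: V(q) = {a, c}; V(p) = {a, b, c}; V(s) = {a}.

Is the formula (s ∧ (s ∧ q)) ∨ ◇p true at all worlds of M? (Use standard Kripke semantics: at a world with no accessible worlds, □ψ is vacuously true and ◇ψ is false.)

No

Let φ = (s ∧ (s ∧ q)) ∨ ◇p. Evaluate φ at each world:
  a (successors {a, c}): φ is true.
  b (successors ∅): φ is false.
  c (successors {a}): φ is true.
Detail at b (counterexample):
  At b: s ∧ (s ∧ q) is false, ◇p is false, so (s ∧ (s ∧ q)) ∨ ◇p is false.
    At b: no accessible worlds, so ◇p is false.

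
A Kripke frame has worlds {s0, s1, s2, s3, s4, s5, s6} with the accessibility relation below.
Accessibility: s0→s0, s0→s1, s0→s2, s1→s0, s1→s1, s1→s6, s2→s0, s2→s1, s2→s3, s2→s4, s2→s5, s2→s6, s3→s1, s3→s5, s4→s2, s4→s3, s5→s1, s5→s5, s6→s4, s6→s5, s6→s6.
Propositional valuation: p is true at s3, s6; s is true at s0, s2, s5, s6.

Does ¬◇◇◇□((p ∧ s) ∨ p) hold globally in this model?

Let φ = ¬◇◇◇□((p ∧ s) ∨ p). Evaluate φ at each world:
  s0 (successors {s0, s1, s2}): φ is true.
  s1 (successors {s0, s1, s6}): φ is true.
  s2 (successors {s0, s1, s3, s4, s5, s6}): φ is true.
  s3 (successors {s1, s5}): φ is true.
  s4 (successors {s2, s3}): φ is true.
  s5 (successors {s1, s5}): φ is true.
  s6 (successors {s4, s5, s6}): φ is true.
For instance, at s3:
  At s3: ◇◇◇□((p ∧ s) ∨ p) is false, so ¬◇◇◇□((p ∧ s) ∨ p) is true.
    At s3: ◇◇◇□((p ∧ s) ∨ p) requires ◇◇□((p ∧ s) ∨ p) at some successor in {s1, s5}.
      At s1: ◇◇□((p ∧ s) ∨ p) is false.
      At s5: ◇◇□((p ∧ s) ∨ p) is false.
    So ◇◇◇□((p ∧ s) ∨ p) is false at s3.

Yes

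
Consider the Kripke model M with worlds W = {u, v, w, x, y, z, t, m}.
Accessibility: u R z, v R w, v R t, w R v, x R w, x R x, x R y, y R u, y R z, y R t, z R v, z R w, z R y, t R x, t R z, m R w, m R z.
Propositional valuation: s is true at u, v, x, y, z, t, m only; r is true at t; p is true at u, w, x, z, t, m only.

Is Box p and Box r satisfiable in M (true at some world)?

No

Recall that Box ψ holds at a world iff ψ holds at every accessible world, and Dia ψ holds iff ψ holds at some accessible world.
Let φ = Box p and Box r. Evaluate φ at each world:
  u (successors {z}): φ is false.
  v (successors {w, t}): φ is false.
  w (successors {v}): φ is false.
  x (successors {w, x, y}): φ is false.
  y (successors {u, z, t}): φ is false.
  z (successors {v, w, y}): φ is false.
  t (successors {x, z}): φ is false.
  m (successors {w, z}): φ is false.
For instance, at t:
  At t: Box p is true, Box r is false, so Box p and Box r is false.
    At t: Box p requires p at every successor {x, z}.
      At x: p is true.
      At z: p is true.
    So Box p is true at t.
    At t: Box r requires r at every successor {x, z}.
      r fails at x, so Box r is false at t.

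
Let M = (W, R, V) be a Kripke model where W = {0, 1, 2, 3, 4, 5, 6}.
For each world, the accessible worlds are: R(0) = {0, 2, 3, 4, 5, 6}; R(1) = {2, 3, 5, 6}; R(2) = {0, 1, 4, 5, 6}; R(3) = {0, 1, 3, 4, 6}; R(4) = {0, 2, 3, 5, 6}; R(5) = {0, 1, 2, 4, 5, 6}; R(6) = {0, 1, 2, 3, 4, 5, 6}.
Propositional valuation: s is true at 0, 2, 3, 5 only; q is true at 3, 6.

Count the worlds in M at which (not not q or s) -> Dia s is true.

Let φ = (not not q or s) -> Dia s. Evaluate φ at each world:
  0 (successors {0, 2, 3, 4, 5, 6}): φ is true.
  1 (successors {2, 3, 5, 6}): φ is true.
  2 (successors {0, 1, 4, 5, 6}): φ is true.
  3 (successors {0, 1, 3, 4, 6}): φ is true.
  4 (successors {0, 2, 3, 5, 6}): φ is true.
  5 (successors {0, 1, 2, 4, 5, 6}): φ is true.
  6 (successors {0, 1, 2, 3, 4, 5, 6}): φ is true.
For instance, at 2:
  At 2: not not q or s is true, Dia s is true, so (not not q or s) -> Dia s is true.
    At 2: Dia s requires s at some successor in {0, 1, 4, 5, 6}.
      s holds at 0, so Dia s is true at 2.
Satisfying worlds: {0, 1, 2, 3, 4, 5, 6}

7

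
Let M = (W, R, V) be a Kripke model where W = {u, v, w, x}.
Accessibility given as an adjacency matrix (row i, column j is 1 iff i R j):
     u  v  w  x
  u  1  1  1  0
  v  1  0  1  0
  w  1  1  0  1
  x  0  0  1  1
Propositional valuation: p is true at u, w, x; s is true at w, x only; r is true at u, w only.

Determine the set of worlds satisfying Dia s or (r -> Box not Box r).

Let φ = Dia s or (r -> Box not Box r). Evaluate φ at each world:
  u (successors {u, v, w}): φ is true.
  v (successors {u, w}): φ is true.
  w (successors {u, v, x}): φ is true.
  x (successors {w, x}): φ is true.
For instance, at v:
  At v: Dia s is true, r -> Box not Box r is true, so Dia s or (r -> Box not Box r) is true.
    At v: Dia s requires s at some successor in {u, w}.
      s holds at w, so Dia s is true at v.
    At v: r is false, Box not Box r is true, so r -> Box not Box r is true.
      At v: Box not Box r requires not Box r at every successor {u, w}.
        At u: not Box r is true.
        At w: not Box r is true.
      So Box not Box r is true at v.
Satisfying worlds: {u, v, w, x}

u, v, w, x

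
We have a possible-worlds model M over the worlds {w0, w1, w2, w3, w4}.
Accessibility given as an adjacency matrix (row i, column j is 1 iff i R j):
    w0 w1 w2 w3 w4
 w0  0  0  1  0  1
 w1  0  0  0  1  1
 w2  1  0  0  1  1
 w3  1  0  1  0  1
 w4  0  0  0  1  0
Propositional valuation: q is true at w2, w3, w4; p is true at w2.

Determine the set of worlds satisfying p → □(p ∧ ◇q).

w0, w1, w3, w4

Let φ = p → □(p ∧ ◇q). Evaluate φ at each world:
  w0 (successors {w2, w4}): φ is true.
  w1 (successors {w3, w4}): φ is true.
  w2 (successors {w0, w3, w4}): φ is false.
  w3 (successors {w0, w2, w4}): φ is true.
  w4 (successors {w3}): φ is true.
For instance, at w3:
  At w3: p is false, □(p ∧ ◇q) is false, so p → □(p ∧ ◇q) is true.
    At w3: □(p ∧ ◇q) requires p ∧ ◇q at every successor {w0, w2, w4}.
      p ∧ ◇q fails at w0, so □(p ∧ ◇q) is false at w3.
Satisfying worlds: {w0, w1, w3, w4}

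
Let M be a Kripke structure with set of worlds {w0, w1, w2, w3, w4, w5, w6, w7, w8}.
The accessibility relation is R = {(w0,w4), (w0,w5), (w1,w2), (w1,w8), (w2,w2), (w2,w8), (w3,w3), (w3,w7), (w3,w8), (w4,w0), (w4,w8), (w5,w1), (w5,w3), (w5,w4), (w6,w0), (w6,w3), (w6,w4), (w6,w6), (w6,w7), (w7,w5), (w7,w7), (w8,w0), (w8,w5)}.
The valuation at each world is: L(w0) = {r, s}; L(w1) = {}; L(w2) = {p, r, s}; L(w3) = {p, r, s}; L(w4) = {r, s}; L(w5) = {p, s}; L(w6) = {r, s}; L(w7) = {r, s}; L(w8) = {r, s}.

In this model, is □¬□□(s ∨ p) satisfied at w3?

No

At w3: □¬□□(s ∨ p) requires ¬□□(s ∨ p) at every successor {w3, w7, w8}.
  ¬□□(s ∨ p) fails at w3, so □¬□□(s ∨ p) is false at w3.
    At w3: □□(s ∨ p) is true, so ¬□□(s ∨ p) is false.
      At w3: □□(s ∨ p) requires □(s ∨ p) at every successor {w3, w7, w8}.
        At w3: □(s ∨ p) is true.
        At w7: □(s ∨ p) is true.
        At w8: □(s ∨ p) is true.
      So □□(s ∨ p) is true at w3.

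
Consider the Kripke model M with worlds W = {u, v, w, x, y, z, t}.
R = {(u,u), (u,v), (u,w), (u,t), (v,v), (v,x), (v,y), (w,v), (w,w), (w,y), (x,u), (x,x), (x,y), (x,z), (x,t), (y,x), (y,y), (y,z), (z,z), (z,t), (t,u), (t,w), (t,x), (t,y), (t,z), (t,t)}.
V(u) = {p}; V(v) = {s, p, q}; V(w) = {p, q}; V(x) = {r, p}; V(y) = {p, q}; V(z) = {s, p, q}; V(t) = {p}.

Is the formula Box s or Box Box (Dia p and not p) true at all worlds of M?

No

Recall that Box ψ holds at a world iff ψ holds at every accessible world, and Dia ψ holds iff ψ holds at some accessible world.
Let φ = Box s or Box Box (Dia p and not p). Evaluate φ at each world:
  u (successors {u, v, w, t}): φ is false.
  v (successors {v, x, y}): φ is false.
  w (successors {v, w, y}): φ is false.
  x (successors {u, x, y, z, t}): φ is false.
  y (successors {x, y, z}): φ is false.
  z (successors {z, t}): φ is false.
  t (successors {u, w, x, y, z, t}): φ is false.
Detail at u (counterexample):
  At u: Box s is false, Box Box (Dia p and not p) is false, so Box s or Box Box (Dia p and not p) is false.
    At u: Box s requires s at every successor {u, v, w, t}.
      s fails at u, so Box s is false at u.
    At u: Box Box (Dia p and not p) requires Box (Dia p and not p) at every successor {u, v, w, t}.
      Box (Dia p and not p) fails at u, so Box Box (Dia p and not p) is false at u.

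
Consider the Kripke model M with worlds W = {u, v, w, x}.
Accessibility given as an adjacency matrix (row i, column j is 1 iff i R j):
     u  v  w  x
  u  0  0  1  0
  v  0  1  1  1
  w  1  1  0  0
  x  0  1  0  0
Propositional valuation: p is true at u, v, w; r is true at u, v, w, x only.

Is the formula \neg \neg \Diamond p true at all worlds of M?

Yes

Let φ = \neg \neg \Diamond p. Evaluate φ at each world:
  u (successors {w}): φ is true.
  v (successors {v, w, x}): φ is true.
  w (successors {u, v}): φ is true.
  x (successors {v}): φ is true.
For instance, at u:
  At u: \neg \Diamond p is false, so \neg \neg \Diamond p is true.
    At u: \Diamond p is true, so \neg \Diamond p is false.
      At u: \Diamond p requires p at some successor in {w}.
        p holds at w, so \Diamond p is true at u.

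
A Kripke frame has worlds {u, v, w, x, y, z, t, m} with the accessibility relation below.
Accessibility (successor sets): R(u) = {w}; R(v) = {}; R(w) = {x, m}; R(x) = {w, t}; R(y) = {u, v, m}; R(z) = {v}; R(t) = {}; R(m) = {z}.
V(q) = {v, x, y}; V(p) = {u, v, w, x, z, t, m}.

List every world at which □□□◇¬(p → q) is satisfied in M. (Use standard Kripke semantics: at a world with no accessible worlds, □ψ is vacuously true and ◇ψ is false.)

Let φ = □□□◇¬(p → q). Evaluate φ at each world:
  u (successors {w}): φ is false.
  v (successors ∅): φ is true.
  w (successors {x, m}): φ is false.
  x (successors {w, t}): φ is false.
  y (successors {u, v, m}): φ is false.
  z (successors {v}): φ is true.
  t (successors ∅): φ is true.
  m (successors {z}): φ is true.
For instance, at u:
  At u: □□□◇¬(p → q) requires □□◇¬(p → q) at every successor {w}.
    □□◇¬(p → q) fails at w, so □□□◇¬(p → q) is false at u.
      At w: □□◇¬(p → q) requires □◇¬(p → q) at every successor {x, m}.
        □◇¬(p → q) fails at x, so □□◇¬(p → q) is false at w.
Satisfying worlds: {v, z, t, m}

v, z, t, m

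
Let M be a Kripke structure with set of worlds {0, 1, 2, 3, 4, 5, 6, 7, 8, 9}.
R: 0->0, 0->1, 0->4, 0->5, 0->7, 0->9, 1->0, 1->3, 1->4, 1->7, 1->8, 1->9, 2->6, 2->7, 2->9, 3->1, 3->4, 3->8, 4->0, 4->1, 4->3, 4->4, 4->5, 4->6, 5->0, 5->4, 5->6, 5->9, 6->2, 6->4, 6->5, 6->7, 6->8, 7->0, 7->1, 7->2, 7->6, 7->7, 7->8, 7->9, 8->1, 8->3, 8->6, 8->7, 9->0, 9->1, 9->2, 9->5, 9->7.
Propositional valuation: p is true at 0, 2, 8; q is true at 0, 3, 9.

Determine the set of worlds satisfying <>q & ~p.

1, 4, 5, 7, 9

Let φ = <>q & ~p. Evaluate φ at each world:
  0 (successors {0, 1, 4, 5, 7, 9}): φ is false.
  1 (successors {0, 3, 4, 7, 8, 9}): φ is true.
  2 (successors {6, 7, 9}): φ is false.
  3 (successors {1, 4, 8}): φ is false.
  4 (successors {0, 1, 3, 4, 5, 6}): φ is true.
  5 (successors {0, 4, 6, 9}): φ is true.
  6 (successors {2, 4, 5, 7, 8}): φ is false.
  7 (successors {0, 1, 2, 6, 7, 8, 9}): φ is true.
  8 (successors {1, 3, 6, 7}): φ is false.
  9 (successors {0, 1, 2, 5, 7}): φ is true.
For instance, at 2:
  At 2: <>q is true, ~p is false, so <>q & ~p is false.
    At 2: <>q requires q at some successor in {6, 7, 9}.
      q holds at 9, so <>q is true at 2.
Satisfying worlds: {1, 4, 5, 7, 9}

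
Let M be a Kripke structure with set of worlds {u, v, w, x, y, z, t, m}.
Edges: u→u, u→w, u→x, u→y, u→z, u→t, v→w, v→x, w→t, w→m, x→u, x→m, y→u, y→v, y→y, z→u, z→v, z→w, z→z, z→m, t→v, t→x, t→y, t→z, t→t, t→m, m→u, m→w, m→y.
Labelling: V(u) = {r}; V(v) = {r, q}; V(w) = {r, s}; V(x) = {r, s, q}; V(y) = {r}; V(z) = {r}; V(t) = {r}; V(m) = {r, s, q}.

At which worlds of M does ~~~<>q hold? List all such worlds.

Let φ = ~~~<>q. Evaluate φ at each world:
  u (successors {u, w, x, y, z, t}): φ is false.
  v (successors {w, x}): φ is false.
  w (successors {t, m}): φ is false.
  x (successors {u, m}): φ is false.
  y (successors {u, v, y}): φ is false.
  z (successors {u, v, w, z, m}): φ is false.
  t (successors {v, x, y, z, t, m}): φ is false.
  m (successors {u, w, y}): φ is true.
For instance, at u:
  At u: ~~<>q is true, so ~~~<>q is false.
    At u: ~<>q is false, so ~~<>q is true.
      At u: <>q is true, so ~<>q is false.
Satisfying worlds: {m}

m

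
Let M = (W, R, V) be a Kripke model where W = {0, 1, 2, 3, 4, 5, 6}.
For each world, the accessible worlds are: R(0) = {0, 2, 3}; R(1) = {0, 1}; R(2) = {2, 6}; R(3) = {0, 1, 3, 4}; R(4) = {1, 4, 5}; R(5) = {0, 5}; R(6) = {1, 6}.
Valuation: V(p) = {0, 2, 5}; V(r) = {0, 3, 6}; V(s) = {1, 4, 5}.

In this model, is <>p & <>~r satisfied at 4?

Yes

At 4: <>p is true, <>~r is true, so <>p & <>~r is true.
  At 4: <>p requires p at some successor in {1, 4, 5}.
    p holds at 5, so <>p is true at 4.
  At 4: <>~r requires ~r at some successor in {1, 4, 5}.
    ~r holds at 1, so <>~r is true at 4.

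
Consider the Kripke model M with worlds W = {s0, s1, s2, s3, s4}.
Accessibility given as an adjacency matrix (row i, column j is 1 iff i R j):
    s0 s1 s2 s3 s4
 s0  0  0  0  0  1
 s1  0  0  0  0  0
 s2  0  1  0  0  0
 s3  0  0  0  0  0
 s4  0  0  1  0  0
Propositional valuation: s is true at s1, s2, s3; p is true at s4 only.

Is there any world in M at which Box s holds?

Yes

Let φ = Box s. Evaluate φ at each world:
  s0 (successors {s4}): φ is false.
  s1 (successors ∅): φ is true.
  s2 (successors {s1}): φ is true.
  s3 (successors ∅): φ is true.
  s4 (successors {s2}): φ is true.
Detail at s1 (witness):
  At s1: no accessible worlds, so Box s holds vacuously.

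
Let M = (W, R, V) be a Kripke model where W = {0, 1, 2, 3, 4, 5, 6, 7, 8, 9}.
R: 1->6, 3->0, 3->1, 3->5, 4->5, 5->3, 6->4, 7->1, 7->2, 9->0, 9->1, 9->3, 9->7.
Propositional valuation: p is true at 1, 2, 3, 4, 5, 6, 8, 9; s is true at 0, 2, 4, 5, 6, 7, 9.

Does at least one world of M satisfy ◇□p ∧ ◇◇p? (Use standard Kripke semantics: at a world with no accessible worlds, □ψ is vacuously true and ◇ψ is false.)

Let φ = ◇□p ∧ ◇◇p. Evaluate φ at each world:
  0 (successors ∅): φ is false.
  1 (successors {6}): φ is true.
  2 (successors ∅): φ is false.
  3 (successors {0, 1, 5}): φ is true.
  4 (successors {5}): φ is true.
  5 (successors {3}): φ is false.
  6 (successors {4}): φ is true.
  7 (successors {1, 2}): φ is true.
  8 (successors ∅): φ is false.
  9 (successors {0, 1, 3, 7}): φ is true.
Detail at 1 (witness):
  At 1: ◇□p is true, ◇◇p is true, so ◇□p ∧ ◇◇p is true.
    At 1: ◇□p requires □p at some successor in {6}.
      □p holds at 6, so ◇□p is true at 1.
    At 1: ◇◇p requires ◇p at some successor in {6}.
      ◇p holds at 6, so ◇◇p is true at 1.

Yes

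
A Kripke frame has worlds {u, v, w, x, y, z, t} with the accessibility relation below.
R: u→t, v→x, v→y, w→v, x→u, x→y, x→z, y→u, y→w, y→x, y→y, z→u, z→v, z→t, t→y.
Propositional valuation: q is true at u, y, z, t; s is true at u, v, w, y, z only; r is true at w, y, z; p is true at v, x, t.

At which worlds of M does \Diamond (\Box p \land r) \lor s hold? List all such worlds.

u, v, w, y, z

Let φ = \Diamond (\Box p \land r) \lor s. Evaluate φ at each world:
  u (successors {t}): φ is true.
  v (successors {x, y}): φ is true.
  w (successors {v}): φ is true.
  x (successors {u, y, z}): φ is false.
  y (successors {u, w, x, y}): φ is true.
  z (successors {u, v, t}): φ is true.
  t (successors {y}): φ is false.
For instance, at w:
  At w: \Diamond (\Box p \land r) is false, s is true, so \Diamond (\Box p \land r) \lor s is true.
    At w: \Diamond (\Box p \land r) requires \Box p \land r at some successor in {v}.
      At v: \Box p \land r is false.
    So \Diamond (\Box p \land r) is false at w.
Satisfying worlds: {u, v, w, y, z}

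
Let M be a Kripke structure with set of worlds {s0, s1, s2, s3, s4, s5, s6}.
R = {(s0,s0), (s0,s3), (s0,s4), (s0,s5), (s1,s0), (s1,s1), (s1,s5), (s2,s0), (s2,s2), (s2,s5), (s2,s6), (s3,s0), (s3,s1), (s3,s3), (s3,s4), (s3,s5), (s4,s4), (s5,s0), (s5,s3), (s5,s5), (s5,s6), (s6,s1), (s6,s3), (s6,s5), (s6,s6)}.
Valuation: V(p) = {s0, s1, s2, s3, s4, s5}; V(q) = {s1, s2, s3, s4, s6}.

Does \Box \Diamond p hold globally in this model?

Let φ = \Box \Diamond p. Evaluate φ at each world:
  s0 (successors {s0, s3, s4, s5}): φ is true.
  s1 (successors {s0, s1, s5}): φ is true.
  s2 (successors {s0, s2, s5, s6}): φ is true.
  s3 (successors {s0, s1, s3, s4, s5}): φ is true.
  s4 (successors {s4}): φ is true.
  s5 (successors {s0, s3, s5, s6}): φ is true.
  s6 (successors {s1, s3, s5, s6}): φ is true.
For instance, at s6:
  At s6: \Box \Diamond p requires \Diamond p at every successor {s1, s3, s5, s6}.
    At s1: \Diamond p is true.
    At s3: \Diamond p is true.
    At s5: \Diamond p is true.
    At s6: \Diamond p is true.
  So \Box \Diamond p is true at s6.

Yes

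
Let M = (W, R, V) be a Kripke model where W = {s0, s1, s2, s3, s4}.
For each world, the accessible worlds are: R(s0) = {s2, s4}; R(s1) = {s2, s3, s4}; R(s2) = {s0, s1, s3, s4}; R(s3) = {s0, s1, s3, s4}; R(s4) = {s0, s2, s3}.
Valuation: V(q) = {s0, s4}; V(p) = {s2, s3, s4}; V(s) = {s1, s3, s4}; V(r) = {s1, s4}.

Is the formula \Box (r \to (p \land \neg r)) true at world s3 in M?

Recall that \Box ψ holds at a world iff ψ holds at every accessible world, and \Diamond ψ holds iff ψ holds at some accessible world.
At s3: \Box (r \to (p \land \neg r)) requires r \to (p \land \neg r) at every successor {s0, s1, s3, s4}.
  r \to (p \land \neg r) fails at s1, so \Box (r \to (p \land \neg r)) is false at s3.

No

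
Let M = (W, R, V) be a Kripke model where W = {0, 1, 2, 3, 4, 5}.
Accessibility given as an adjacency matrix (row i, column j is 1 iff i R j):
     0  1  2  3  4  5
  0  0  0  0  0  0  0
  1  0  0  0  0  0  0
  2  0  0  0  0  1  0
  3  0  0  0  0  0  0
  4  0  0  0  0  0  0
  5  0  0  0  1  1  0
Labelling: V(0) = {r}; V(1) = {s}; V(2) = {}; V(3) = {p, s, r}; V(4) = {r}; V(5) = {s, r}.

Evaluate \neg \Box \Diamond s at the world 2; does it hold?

Yes

At 2: \Box \Diamond s is false, so \neg \Box \Diamond s is true.
  At 2: \Box \Diamond s requires \Diamond s at every successor {4}.
    \Diamond s fails at 4, so \Box \Diamond s is false at 2.
      At 4: no accessible worlds, so \Diamond s is false.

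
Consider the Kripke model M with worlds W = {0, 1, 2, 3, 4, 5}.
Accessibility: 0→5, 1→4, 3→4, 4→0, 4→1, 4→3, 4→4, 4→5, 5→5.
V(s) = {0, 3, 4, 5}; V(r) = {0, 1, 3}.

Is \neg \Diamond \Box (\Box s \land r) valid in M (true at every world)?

Yes

Recall that \Box ψ holds at a world iff ψ holds at every accessible world, and \Diamond ψ holds iff ψ holds at some accessible world.
Let φ = \neg \Diamond \Box (\Box s \land r). Evaluate φ at each world:
  0 (successors {5}): φ is true.
  1 (successors {4}): φ is true.
  2 (successors ∅): φ is true.
  3 (successors {4}): φ is true.
  4 (successors {0, 1, 3, 4, 5}): φ is true.
  5 (successors {5}): φ is true.
For instance, at 4:
  At 4: \Diamond \Box (\Box s \land r) is false, so \neg \Diamond \Box (\Box s \land r) is true.
    At 4: \Diamond \Box (\Box s \land r) requires \Box (\Box s \land r) at some successor in {0, 1, 3, 4, 5}.
      At 0: \Box (\Box s \land r) is false.
      At 1: \Box (\Box s \land r) is false.
      At 3: \Box (\Box s \land r) is false.
      At 4: \Box (\Box s \land r) is false.
      At 5: \Box (\Box s \land r) is false.
    So \Diamond \Box (\Box s \land r) is false at 4.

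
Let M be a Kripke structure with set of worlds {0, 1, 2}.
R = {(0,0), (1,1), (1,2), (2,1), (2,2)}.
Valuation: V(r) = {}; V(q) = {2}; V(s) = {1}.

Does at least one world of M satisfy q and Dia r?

Let φ = q and Dia r. Evaluate φ at each world:
  0 (successors {0}): φ is false.
  1 (successors {1, 2}): φ is false.
  2 (successors {1, 2}): φ is false.
For instance, at 1:
  At 1: q is false, Dia r is false, so q and Dia r is false.
    At 1: Dia r requires r at some successor in {1, 2}.
      At 1: r is false.
      At 2: r is false.
    So Dia r is false at 1.

No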